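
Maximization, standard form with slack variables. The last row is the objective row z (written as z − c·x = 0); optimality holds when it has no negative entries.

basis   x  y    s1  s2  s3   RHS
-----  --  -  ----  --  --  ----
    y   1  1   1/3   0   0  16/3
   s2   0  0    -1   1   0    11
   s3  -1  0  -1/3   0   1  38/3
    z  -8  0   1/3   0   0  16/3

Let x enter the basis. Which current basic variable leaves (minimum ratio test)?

Column x entries and ratios — y: (16/3)/1 = 16/3; s2: 0 ≤ 0, skip; s3: -1 ≤ 0, skip.
Smallest ratio is 16/3 in the row of y, so y leaves.

y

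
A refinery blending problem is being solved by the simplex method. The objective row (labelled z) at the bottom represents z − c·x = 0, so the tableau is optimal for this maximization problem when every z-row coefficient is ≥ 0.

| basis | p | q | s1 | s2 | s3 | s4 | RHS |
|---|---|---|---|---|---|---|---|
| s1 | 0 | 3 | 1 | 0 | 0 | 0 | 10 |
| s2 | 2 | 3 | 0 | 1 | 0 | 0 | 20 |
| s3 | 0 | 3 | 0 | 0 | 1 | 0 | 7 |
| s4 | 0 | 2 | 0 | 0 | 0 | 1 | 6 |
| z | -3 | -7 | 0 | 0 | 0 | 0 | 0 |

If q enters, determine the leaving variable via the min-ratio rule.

Column q entries and ratios — s1: 10/3 = 10/3; s2: 20/3 = 20/3; s3: 7/3 = 7/3; s4: 6/2 = 3.
Smallest ratio is 7/3 in the row of s3, so s3 leaves.

s3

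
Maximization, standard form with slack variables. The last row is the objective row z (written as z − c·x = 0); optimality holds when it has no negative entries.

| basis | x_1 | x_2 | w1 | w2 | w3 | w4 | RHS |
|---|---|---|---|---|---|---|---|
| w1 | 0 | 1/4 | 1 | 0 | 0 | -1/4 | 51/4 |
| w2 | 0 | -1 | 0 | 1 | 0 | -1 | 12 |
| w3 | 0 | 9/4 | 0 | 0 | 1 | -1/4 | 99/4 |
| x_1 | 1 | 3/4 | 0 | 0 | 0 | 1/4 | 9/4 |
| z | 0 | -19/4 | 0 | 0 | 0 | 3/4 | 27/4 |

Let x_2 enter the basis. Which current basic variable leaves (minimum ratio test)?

x_1

Column x_2 entries and ratios — w1: (51/4)/(1/4) = 51; w2: -1 ≤ 0, skip; w3: (99/4)/(9/4) = 11; x_1: (9/4)/(3/4) = 3.
Smallest ratio is 3 in the row of x_1, so x_1 leaves.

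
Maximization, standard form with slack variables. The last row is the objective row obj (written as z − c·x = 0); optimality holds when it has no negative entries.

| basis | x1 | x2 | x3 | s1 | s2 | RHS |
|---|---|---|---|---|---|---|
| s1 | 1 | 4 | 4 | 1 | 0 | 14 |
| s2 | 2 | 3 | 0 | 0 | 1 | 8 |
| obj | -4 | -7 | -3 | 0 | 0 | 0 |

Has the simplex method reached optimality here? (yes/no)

no

The obj-row has a negative entry -7 in column x2, so it is not optimal.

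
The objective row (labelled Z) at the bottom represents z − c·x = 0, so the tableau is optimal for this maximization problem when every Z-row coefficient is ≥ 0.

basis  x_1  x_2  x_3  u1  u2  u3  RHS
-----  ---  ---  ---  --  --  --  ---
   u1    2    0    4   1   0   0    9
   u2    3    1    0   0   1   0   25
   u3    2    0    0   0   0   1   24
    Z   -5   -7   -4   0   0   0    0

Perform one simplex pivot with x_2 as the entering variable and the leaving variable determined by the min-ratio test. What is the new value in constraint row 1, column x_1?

Ratio test on column x_2 — row 1: entry 0 ≤ 0; row 2: 25/1 = 25; row 3: entry 0 ≤ 0. Minimum is 25 at row 2 (u2 leaves); pivot element 1.
Divide row 2 by 1; eliminate column x_2 from the other rows.
Row 1 update in column x_1: 2 − 0·3 = 2.

2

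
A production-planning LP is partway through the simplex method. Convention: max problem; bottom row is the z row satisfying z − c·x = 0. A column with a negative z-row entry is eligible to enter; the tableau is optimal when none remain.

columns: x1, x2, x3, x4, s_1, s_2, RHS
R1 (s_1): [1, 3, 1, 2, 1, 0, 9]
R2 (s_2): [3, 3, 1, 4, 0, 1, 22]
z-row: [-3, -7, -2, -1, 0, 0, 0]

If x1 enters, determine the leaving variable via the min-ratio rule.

Column x1 entries and ratios — s_1: 9/1 = 9; s_2: 22/3 = 22/3.
Smallest ratio is 22/3 in the row of s_2, so s_2 leaves.

s_2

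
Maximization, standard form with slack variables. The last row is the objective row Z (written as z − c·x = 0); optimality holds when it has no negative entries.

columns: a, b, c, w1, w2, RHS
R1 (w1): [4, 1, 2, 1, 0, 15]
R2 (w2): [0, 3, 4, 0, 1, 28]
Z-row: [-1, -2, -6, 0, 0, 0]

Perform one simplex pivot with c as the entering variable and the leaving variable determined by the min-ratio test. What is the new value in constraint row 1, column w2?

Ratio test on column c — row 1: 15/2 = 15/2; row 2: 28/4 = 7. Minimum is 7 at row 2 (w2 leaves); pivot element 4.
Divide row 2 by 4; eliminate column c from the other rows.
Row 1 update in column w2: 0 − 2·(1/4) = -1/2.

-1/2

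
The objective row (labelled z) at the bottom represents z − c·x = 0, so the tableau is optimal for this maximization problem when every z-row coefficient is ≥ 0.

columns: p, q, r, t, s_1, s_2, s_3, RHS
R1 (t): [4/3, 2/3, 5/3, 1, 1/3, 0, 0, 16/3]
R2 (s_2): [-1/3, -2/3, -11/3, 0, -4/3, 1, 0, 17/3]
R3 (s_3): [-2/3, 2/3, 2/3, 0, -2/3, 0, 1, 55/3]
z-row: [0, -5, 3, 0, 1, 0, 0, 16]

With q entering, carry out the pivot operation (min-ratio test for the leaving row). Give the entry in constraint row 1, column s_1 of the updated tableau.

Ratio test on column q — row 1: (16/3)/(2/3) = 8; row 2: entry -2/3 ≤ 0; row 3: (55/3)/(2/3) = 55/2. Minimum is 8 at row 1 (t leaves); pivot element 2/3.
Divide row 1 by 2/3; eliminate column q from the other rows.
In the new row 1, the s_1 entry is the old entry divided by the pivot: (1/3)/(2/3) = 1/2.

1/2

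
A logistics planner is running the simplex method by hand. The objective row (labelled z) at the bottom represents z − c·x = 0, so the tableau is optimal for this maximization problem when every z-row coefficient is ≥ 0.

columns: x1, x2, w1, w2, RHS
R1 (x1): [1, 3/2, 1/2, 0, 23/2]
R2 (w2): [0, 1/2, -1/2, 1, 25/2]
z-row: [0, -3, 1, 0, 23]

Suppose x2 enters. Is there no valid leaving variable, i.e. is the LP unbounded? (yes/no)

no

Column x2 has positive entries in row(s) 1, 2, so the ratio test bounds it — not unbounded.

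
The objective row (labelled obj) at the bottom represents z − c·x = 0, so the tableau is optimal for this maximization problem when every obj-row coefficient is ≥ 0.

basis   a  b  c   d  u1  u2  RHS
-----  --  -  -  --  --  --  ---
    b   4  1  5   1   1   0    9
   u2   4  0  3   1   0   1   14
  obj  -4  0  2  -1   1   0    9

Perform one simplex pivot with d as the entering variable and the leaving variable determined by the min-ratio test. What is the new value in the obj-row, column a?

0

Ratio test on column d — row 1: 9/1 = 9; row 2: 14/1 = 14. Minimum is 9 at row 1 (b leaves); pivot element 1.
Divide row 1 by 1; eliminate column d from the other rows.
obj-row update in column a: -4 − (-1)·4 = 0.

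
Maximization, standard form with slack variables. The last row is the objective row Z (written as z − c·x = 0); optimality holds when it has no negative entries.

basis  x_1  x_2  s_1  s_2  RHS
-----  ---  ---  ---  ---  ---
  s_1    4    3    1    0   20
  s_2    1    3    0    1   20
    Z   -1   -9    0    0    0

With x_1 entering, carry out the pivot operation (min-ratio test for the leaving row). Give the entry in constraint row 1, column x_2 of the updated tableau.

3/4

Ratio test on column x_1 — row 1: 20/4 = 5; row 2: 20/1 = 20. Minimum is 5 at row 1 (s_1 leaves); pivot element 4.
Divide row 1 by 4; eliminate column x_1 from the other rows.
In the new row 1, the x_2 entry is the old entry divided by the pivot: 3/4 = 3/4.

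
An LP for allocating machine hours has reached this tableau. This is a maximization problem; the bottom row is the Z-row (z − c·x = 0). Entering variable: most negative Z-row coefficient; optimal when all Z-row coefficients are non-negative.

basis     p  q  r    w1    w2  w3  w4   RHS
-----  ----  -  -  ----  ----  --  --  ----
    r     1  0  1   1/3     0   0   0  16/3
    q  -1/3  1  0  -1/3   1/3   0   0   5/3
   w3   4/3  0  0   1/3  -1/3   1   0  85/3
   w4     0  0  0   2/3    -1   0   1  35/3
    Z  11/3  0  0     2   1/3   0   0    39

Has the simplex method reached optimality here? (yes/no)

yes

Every Z-row coefficient is ≥ 0, so the tableau is optimal.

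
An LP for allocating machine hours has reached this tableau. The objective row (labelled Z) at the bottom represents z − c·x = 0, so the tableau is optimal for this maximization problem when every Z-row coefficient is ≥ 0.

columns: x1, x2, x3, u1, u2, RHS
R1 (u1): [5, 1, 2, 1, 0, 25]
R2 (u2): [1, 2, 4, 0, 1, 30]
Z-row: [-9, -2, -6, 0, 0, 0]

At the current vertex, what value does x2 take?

0

x2 is not in the basis, so in the current basic feasible solution x2 = 0.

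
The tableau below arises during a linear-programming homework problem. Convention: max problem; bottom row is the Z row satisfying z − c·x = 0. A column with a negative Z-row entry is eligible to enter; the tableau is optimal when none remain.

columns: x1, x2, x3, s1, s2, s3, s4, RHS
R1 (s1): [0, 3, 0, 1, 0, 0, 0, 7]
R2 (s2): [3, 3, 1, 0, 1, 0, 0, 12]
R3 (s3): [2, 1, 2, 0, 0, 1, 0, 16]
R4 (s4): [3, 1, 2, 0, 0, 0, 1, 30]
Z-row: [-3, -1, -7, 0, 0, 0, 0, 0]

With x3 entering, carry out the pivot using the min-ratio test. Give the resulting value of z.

56

Ratio test on column x3 — row 1: entry 0 ≤ 0; row 2: 12/1 = 12; row 3: 16/2 = 8; row 4: 30/2 = 15. Minimum is 8 at row 3 (s3 leaves); pivot element 2.
Pivot on row 3; the Z-row RHS becomes 0 − (-7)·8 = 56.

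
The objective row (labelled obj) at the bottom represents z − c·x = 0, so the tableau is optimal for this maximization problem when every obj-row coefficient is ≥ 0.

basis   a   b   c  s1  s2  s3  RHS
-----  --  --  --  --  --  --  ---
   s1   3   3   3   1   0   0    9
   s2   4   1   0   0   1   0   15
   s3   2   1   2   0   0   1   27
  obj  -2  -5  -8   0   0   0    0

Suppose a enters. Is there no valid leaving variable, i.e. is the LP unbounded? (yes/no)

Column a has positive entries in row(s) 1, 2, 3, so the ratio test bounds it — not unbounded.

no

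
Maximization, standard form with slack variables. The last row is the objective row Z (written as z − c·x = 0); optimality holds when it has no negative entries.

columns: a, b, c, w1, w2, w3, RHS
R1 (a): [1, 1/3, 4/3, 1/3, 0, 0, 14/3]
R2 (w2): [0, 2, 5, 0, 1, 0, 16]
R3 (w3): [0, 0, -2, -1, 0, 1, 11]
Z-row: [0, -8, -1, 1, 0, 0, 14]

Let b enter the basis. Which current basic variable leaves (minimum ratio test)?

w2

Column b entries and ratios — a: (14/3)/(1/3) = 14; w2: 16/2 = 8; w3: 0 ≤ 0, skip.
Smallest ratio is 8 in the row of w2, so w2 leaves.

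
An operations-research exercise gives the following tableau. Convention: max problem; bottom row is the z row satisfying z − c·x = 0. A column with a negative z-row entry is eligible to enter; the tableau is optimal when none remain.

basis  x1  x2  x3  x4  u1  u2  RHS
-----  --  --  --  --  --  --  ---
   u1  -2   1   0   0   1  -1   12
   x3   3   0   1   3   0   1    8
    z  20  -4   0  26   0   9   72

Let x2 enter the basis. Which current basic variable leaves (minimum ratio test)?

u1

Column x2 entries and ratios — u1: 12/1 = 12; x3: 0 ≤ 0, skip.
Smallest ratio is 12 in the row of u1, so u1 leaves.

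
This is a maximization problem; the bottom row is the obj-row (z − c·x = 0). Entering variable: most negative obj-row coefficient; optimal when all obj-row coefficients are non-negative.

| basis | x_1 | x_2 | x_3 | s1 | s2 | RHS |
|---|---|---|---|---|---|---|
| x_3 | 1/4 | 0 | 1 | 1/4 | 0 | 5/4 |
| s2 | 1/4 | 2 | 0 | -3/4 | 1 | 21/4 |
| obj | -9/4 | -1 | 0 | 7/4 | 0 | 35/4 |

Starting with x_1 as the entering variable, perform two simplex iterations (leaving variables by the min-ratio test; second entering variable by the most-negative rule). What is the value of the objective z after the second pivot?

Ratio test on column x_1 — row 1: (5/4)/(1/4) = 5; row 2: (21/4)/(1/4) = 21. Minimum is 5 at row 1 (x_3 leaves); pivot element 1/4.
Pivot on row 1; the obj-row RHS becomes 35/4 − (-9/4)·5 = 20.
Next entering variable (most negative obj-row entry -1): x_2.
Ratio test on column x_2 — row 1: entry 0 ≤ 0; row 2: 4/2 = 2. Minimum is 2 at row 2 (s2 leaves); pivot element 2.
After the second pivot the obj-row RHS is 20 − (-1)·2 = 22.

22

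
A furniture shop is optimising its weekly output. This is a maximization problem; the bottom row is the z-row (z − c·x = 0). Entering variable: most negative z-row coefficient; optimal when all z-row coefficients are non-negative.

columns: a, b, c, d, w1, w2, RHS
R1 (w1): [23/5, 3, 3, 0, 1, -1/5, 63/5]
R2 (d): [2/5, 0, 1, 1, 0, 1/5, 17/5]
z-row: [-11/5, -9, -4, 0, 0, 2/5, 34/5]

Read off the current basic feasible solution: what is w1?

w1 is basic (row 1); its value is the RHS of that row, 63/5.

63/5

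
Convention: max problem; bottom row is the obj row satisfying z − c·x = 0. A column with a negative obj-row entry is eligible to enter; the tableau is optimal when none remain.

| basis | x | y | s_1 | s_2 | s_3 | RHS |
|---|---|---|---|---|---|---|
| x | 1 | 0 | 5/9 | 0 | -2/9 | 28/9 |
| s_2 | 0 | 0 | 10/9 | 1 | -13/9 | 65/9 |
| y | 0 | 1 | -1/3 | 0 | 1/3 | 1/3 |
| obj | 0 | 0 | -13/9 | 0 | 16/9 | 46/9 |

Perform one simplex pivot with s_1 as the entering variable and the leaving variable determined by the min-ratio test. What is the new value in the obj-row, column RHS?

Ratio test on column s_1 — row 1: (28/9)/(5/9) = 28/5; row 2: (65/9)/(10/9) = 13/2; row 3: entry -1/3 ≤ 0. Minimum is 28/5 at row 1 (x leaves); pivot element 5/9.
Divide row 1 by 5/9; eliminate column s_1 from the other rows.
obj-row update in column RHS: 46/9 − (-13/9)·(28/5) = 66/5.

66/5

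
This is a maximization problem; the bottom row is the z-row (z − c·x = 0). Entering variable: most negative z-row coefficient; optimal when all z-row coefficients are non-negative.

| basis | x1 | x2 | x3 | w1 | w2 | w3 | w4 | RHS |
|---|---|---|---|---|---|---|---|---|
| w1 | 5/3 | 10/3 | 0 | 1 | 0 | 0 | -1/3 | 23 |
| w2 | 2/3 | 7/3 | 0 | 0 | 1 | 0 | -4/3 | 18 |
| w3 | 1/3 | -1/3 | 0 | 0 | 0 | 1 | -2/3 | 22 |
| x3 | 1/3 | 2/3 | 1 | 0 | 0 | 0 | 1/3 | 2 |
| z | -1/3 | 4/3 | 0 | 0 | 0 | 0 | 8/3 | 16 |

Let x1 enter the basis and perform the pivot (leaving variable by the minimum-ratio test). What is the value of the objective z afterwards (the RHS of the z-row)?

18

Ratio test on column x1 — row 1: 23/(5/3) = 69/5; row 2: 18/(2/3) = 27; row 3: 22/(1/3) = 66; row 4: 2/(1/3) = 6. Minimum is 6 at row 4 (x3 leaves); pivot element 1/3.
Pivot on row 4; the z-row RHS becomes 16 − (-1/3)·6 = 18.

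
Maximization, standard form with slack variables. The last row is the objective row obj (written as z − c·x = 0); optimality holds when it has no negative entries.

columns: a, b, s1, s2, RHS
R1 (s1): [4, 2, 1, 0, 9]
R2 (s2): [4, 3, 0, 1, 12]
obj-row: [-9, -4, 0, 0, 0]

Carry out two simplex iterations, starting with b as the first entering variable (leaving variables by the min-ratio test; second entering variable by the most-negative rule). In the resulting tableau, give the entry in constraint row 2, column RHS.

3

Ratio test on column b — row 1: 9/2 = 9/2; row 2: 12/3 = 4. Minimum is 4 at row 2 (s2 leaves); pivot element 3.
Divide row 2 by 3; eliminate column b from the other rows.
Second iteration: most negative obj-row entry is -11/3 in column a, so a enters.
Ratio test on column a — row 1: 1/(4/3) = 3/4; row 2: 4/(4/3) = 3. Minimum is 3/4 at row 1 (s1 leaves); pivot element 4/3.
Divide row 1 by 4/3; eliminate column a from the other rows.
After both pivots, the entry at constraint row 2, column RHS is 3.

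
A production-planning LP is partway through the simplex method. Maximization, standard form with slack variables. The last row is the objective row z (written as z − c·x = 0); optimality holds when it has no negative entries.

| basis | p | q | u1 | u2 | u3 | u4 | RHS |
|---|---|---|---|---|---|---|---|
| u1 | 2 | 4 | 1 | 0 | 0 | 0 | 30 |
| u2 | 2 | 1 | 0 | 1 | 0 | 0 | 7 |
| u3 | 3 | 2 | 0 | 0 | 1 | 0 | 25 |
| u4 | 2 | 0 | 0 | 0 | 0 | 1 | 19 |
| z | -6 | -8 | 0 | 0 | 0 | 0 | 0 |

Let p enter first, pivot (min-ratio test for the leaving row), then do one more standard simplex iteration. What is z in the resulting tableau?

56

Ratio test on column p — row 1: 30/2 = 15; row 2: 7/2 = 7/2; row 3: 25/3 = 25/3; row 4: 19/2 = 19/2. Minimum is 7/2 at row 2 (u2 leaves); pivot element 2.
Pivot on row 2; the z-row RHS becomes 0 − (-6)·(7/2) = 21.
Next entering variable (most negative z-row entry -5): q.
Ratio test on column q — row 1: 23/3 = 23/3; row 2: (7/2)/(1/2) = 7; row 3: (29/2)/(1/2) = 29; row 4: entry -1 ≤ 0. Minimum is 7 at row 2 (p leaves); pivot element 1/2.
After the second pivot the z-row RHS is 21 − (-5)·7 = 56.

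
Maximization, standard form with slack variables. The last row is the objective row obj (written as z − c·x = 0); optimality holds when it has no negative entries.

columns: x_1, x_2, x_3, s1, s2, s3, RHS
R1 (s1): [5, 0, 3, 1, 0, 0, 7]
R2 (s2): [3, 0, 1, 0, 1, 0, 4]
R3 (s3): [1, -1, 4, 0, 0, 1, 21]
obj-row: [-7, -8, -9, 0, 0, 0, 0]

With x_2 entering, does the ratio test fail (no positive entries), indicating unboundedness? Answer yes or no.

yes

Every constraint-row entry in column x_2 is ≤ 0, so increasing x_2 is unbounded.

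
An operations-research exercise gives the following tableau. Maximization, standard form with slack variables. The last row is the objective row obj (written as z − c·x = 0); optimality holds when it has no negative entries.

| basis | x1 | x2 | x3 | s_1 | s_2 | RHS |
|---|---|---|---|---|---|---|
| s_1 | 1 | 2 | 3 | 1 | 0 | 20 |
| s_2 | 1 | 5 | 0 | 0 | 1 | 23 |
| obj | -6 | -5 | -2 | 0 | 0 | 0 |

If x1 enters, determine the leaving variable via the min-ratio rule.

s_1

Column x1 entries and ratios — s_1: 20/1 = 20; s_2: 23/1 = 23.
Smallest ratio is 20 in the row of s_1, so s_1 leaves.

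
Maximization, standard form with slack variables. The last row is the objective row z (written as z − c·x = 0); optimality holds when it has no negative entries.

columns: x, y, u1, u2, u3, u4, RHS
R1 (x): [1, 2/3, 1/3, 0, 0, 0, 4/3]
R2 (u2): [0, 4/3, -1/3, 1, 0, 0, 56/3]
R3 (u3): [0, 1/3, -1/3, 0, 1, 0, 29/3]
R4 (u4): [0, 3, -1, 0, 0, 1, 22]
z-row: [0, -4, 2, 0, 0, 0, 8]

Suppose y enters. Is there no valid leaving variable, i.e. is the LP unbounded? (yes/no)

Column y has positive entries in row(s) 1, 2, 3, 4, so the ratio test bounds it — not unbounded.

no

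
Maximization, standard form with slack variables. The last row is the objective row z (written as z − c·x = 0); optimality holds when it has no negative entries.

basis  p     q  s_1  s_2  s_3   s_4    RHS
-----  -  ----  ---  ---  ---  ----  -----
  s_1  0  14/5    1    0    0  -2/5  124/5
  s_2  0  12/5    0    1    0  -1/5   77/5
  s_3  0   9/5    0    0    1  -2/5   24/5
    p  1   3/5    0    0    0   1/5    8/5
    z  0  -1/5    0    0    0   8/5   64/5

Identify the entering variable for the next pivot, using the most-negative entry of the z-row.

Negative z-row entries: q: -1/5.
The most negative is -1/5 in column q, so q enters.

q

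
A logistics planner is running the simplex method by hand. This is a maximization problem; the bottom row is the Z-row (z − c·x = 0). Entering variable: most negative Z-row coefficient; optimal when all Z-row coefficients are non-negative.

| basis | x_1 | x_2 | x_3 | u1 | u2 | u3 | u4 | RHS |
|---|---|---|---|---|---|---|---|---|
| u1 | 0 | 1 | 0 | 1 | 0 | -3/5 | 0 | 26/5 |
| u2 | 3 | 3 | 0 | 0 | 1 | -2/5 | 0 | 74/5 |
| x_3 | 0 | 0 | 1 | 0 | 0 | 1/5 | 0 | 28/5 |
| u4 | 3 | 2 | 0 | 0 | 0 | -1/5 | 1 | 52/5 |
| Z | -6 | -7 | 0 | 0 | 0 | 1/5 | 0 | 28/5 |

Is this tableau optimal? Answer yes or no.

The Z-row has a negative entry -7 in column x_2, so it is not optimal.

no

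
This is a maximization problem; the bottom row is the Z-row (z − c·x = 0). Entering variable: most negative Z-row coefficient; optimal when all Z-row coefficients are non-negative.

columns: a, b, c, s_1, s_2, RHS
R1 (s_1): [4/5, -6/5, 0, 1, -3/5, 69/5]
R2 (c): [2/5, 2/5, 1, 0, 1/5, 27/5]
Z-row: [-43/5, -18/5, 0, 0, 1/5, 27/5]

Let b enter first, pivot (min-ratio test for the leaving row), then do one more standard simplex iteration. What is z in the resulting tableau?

Ratio test on column b — row 1: entry -6/5 ≤ 0; row 2: (27/5)/(2/5) = 27/2. Minimum is 27/2 at row 2 (c leaves); pivot element 2/5.
Pivot on row 2; the Z-row RHS becomes 27/5 − (-18/5)·(27/2) = 54.
Next entering variable (most negative Z-row entry -5): a.
Ratio test on column a — row 1: 30/2 = 15; row 2: (27/2)/1 = 27/2. Minimum is 27/2 at row 2 (b leaves); pivot element 1.
After the second pivot the Z-row RHS is 54 − (-5)·(27/2) = 243/2.

243/2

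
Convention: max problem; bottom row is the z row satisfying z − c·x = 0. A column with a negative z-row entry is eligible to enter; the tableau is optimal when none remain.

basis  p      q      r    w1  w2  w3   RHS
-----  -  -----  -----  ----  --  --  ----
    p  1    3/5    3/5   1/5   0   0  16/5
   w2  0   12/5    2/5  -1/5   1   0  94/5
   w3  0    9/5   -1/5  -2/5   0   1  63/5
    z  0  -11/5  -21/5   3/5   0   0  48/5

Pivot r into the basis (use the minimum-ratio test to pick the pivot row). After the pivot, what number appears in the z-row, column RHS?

Ratio test on column r — row 1: (16/5)/(3/5) = 16/3; row 2: (94/5)/(2/5) = 47; row 3: entry -1/5 ≤ 0. Minimum is 16/3 at row 1 (p leaves); pivot element 3/5.
Divide row 1 by 3/5; eliminate column r from the other rows.
z-row update in column RHS: 48/5 − (-21/5)·(16/3) = 32.

32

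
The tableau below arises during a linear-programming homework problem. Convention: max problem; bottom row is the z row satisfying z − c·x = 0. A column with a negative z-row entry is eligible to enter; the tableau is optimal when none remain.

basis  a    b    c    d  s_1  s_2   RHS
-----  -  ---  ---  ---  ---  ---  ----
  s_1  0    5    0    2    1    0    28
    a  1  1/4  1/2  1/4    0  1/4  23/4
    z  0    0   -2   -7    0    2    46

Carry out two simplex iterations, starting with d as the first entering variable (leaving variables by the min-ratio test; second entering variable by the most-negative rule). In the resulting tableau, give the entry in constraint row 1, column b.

Ratio test on column d — row 1: 28/2 = 14; row 2: (23/4)/(1/4) = 23. Minimum is 14 at row 1 (s_1 leaves); pivot element 2.
Divide row 1 by 2; eliminate column d from the other rows.
Second iteration: most negative z-row entry is -2 in column c, so c enters.
Ratio test on column c — row 1: entry 0 ≤ 0; row 2: (9/4)/(1/2) = 9/2. Minimum is 9/2 at row 2 (a leaves); pivot element 1/2.
Divide row 2 by 1/2; eliminate column c from the other rows.
After both pivots, the entry at constraint row 1, column b is 5/2.

5/2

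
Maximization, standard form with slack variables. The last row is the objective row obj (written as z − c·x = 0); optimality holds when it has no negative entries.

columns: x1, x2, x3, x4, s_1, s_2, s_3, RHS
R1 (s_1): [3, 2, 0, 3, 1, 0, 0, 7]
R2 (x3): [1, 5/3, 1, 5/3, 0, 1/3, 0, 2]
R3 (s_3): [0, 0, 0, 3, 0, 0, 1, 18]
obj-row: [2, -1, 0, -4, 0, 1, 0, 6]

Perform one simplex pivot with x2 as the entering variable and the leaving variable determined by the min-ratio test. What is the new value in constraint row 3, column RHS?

Ratio test on column x2 — row 1: 7/2 = 7/2; row 2: 2/(5/3) = 6/5; row 3: entry 0 ≤ 0. Minimum is 6/5 at row 2 (x3 leaves); pivot element 5/3.
Divide row 2 by 5/3; eliminate column x2 from the other rows.
Row 3 update in column RHS: 18 − 0·(6/5) = 18.

18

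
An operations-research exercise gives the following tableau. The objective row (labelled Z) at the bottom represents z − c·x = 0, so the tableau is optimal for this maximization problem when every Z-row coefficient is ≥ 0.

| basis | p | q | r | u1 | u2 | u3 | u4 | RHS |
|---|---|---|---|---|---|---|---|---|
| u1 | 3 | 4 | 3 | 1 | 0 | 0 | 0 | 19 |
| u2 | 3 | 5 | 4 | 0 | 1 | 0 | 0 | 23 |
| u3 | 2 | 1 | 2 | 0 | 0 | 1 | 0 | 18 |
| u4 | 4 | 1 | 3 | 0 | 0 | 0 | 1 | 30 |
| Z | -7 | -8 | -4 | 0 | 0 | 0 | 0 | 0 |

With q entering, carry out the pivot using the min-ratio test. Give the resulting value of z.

Ratio test on column q — row 1: 19/4 = 19/4; row 2: 23/5 = 23/5; row 3: 18/1 = 18; row 4: 30/1 = 30. Minimum is 23/5 at row 2 (u2 leaves); pivot element 5.
Pivot on row 2; the Z-row RHS becomes 0 − (-8)·(23/5) = 184/5.

184/5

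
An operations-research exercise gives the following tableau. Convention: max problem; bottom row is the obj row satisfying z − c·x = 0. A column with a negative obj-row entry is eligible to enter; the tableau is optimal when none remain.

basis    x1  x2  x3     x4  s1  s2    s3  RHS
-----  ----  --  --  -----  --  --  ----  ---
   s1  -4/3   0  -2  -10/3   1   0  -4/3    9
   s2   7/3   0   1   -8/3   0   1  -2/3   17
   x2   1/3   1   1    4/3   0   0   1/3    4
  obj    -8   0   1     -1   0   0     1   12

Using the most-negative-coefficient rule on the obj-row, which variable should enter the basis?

Negative obj-row entries: x1: -8, x4: -1.
The most negative is -8 in column x1, so x1 enters.

x1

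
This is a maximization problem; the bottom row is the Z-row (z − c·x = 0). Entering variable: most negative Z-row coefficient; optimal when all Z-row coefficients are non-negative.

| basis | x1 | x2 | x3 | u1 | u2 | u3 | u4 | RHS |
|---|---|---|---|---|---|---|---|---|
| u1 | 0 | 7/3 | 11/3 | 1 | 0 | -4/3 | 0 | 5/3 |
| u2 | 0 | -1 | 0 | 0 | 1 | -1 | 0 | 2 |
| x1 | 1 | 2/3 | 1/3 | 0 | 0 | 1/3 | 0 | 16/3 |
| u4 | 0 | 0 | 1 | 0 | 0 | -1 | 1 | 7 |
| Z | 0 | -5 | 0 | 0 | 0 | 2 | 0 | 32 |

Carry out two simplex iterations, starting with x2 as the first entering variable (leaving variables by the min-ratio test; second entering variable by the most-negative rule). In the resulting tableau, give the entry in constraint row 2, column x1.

Ratio test on column x2 — row 1: (5/3)/(7/3) = 5/7; row 2: entry -1 ≤ 0; row 3: (16/3)/(2/3) = 8; row 4: entry 0 ≤ 0. Minimum is 5/7 at row 1 (u1 leaves); pivot element 7/3.
Divide row 1 by 7/3; eliminate column x2 from the other rows.
Second iteration: most negative Z-row entry is -6/7 in column u3, so u3 enters.
Ratio test on column u3 — row 1: entry -4/7 ≤ 0; row 2: entry -11/7 ≤ 0; row 3: (34/7)/(5/7) = 34/5; row 4: entry -1 ≤ 0. Minimum is 34/5 at row 3 (x1 leaves); pivot element 5/7.
Divide row 3 by 5/7; eliminate column u3 from the other rows.
After both pivots, the entry at constraint row 2, column x1 is 11/5.

11/5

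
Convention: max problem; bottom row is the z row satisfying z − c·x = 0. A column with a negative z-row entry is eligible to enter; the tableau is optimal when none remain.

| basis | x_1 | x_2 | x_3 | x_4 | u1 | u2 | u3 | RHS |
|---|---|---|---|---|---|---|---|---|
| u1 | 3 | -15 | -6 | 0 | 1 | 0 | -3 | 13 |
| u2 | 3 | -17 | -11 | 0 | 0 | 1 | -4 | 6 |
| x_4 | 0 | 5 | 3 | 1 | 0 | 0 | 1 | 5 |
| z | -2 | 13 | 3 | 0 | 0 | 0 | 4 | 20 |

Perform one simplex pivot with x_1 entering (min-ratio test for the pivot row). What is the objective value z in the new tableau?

Ratio test on column x_1 — row 1: 13/3 = 13/3; row 2: 6/3 = 2; row 3: entry 0 ≤ 0. Minimum is 2 at row 2 (u2 leaves); pivot element 3.
Pivot on row 2; the z-row RHS becomes 20 − (-2)·2 = 24.

24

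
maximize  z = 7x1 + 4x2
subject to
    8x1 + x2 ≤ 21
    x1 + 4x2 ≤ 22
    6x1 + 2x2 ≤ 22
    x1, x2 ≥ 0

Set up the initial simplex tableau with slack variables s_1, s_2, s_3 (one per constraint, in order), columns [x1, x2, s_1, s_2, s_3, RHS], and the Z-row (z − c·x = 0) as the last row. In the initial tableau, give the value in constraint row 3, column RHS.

22

The RHS of constraint 3 is b_3 = 22.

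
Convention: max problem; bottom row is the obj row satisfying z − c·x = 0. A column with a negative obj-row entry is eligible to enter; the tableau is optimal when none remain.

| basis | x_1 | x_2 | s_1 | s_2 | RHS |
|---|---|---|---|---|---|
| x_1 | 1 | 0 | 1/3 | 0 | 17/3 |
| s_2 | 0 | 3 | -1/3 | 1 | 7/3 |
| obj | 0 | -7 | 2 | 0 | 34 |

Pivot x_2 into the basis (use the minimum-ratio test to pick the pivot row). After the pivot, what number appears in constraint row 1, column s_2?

0

Ratio test on column x_2 — row 1: entry 0 ≤ 0; row 2: (7/3)/3 = 7/9. Minimum is 7/9 at row 2 (s_2 leaves); pivot element 3.
Divide row 2 by 3; eliminate column x_2 from the other rows.
Row 1 update in column s_2: 0 − 0·(1/3) = 0.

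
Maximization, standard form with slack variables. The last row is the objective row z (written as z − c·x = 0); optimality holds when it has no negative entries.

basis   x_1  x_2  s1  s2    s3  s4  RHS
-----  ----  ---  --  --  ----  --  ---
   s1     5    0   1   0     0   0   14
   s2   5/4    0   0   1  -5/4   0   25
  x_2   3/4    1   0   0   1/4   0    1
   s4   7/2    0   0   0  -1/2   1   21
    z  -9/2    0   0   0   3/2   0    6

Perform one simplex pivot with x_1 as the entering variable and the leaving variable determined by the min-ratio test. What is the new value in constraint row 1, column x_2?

-20/3

Ratio test on column x_1 — row 1: 14/5 = 14/5; row 2: 25/(5/4) = 20; row 3: 1/(3/4) = 4/3; row 4: 21/(7/2) = 6. Minimum is 4/3 at row 3 (x_2 leaves); pivot element 3/4.
Divide row 3 by 3/4; eliminate column x_1 from the other rows.
Row 1 update in column x_2: 0 − 5·(4/3) = -20/3.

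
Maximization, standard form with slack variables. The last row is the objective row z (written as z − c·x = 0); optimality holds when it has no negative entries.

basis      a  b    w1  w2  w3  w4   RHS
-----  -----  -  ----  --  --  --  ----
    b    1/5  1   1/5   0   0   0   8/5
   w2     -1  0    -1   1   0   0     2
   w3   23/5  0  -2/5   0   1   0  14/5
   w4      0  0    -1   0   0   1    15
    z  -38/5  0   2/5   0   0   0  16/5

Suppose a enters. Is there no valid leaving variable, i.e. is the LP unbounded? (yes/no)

no

Column a has positive entries in row(s) 1, 3, so the ratio test bounds it — not unbounded.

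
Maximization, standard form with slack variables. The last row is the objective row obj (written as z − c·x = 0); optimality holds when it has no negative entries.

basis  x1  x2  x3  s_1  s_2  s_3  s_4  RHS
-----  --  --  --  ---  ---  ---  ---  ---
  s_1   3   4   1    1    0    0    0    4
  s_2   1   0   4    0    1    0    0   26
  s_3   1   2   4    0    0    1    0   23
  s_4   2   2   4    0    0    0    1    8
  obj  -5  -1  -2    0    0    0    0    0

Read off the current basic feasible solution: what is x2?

x2 is not in the basis, so in the current basic feasible solution x2 = 0.

0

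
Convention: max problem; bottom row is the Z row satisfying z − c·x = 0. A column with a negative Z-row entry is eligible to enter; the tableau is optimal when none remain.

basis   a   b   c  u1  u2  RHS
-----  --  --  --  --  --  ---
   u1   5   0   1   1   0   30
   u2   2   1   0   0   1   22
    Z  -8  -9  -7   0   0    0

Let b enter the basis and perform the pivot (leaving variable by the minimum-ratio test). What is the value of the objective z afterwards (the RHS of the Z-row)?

198

Ratio test on column b — row 1: entry 0 ≤ 0; row 2: 22/1 = 22. Minimum is 22 at row 2 (u2 leaves); pivot element 1.
Pivot on row 2; the Z-row RHS becomes 0 − (-9)·22 = 198.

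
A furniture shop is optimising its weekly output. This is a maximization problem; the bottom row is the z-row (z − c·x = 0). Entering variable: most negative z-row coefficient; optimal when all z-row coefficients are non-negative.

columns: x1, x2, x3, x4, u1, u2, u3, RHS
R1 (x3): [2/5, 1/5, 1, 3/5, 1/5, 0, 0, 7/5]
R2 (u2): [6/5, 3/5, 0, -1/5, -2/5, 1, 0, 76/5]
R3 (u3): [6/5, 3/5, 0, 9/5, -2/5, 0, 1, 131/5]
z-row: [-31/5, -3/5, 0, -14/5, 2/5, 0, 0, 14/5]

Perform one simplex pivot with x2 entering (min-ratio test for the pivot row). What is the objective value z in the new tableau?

7

Ratio test on column x2 — row 1: (7/5)/(1/5) = 7; row 2: (76/5)/(3/5) = 76/3; row 3: (131/5)/(3/5) = 131/3. Minimum is 7 at row 1 (x3 leaves); pivot element 1/5.
Pivot on row 1; the z-row RHS becomes 14/5 − (-3/5)·7 = 7.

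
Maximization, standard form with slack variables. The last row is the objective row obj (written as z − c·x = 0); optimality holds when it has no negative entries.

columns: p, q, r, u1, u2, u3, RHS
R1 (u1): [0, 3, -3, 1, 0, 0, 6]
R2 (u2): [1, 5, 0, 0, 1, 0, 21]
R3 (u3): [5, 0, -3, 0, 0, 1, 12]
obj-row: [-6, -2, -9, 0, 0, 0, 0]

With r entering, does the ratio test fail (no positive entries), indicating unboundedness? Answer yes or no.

Every constraint-row entry in column r is ≤ 0, so increasing r is unbounded.

yes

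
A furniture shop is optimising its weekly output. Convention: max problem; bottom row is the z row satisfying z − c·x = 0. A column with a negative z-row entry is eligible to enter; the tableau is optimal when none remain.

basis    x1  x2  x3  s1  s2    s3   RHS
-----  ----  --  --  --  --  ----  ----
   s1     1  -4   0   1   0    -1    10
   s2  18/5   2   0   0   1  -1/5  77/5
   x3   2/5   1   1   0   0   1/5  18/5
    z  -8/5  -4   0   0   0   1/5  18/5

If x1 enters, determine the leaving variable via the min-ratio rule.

s2

Column x1 entries and ratios — s1: 10/1 = 10; s2: (77/5)/(18/5) = 77/18; x3: (18/5)/(2/5) = 9.
Smallest ratio is 77/18 in the row of s2, so s2 leaves.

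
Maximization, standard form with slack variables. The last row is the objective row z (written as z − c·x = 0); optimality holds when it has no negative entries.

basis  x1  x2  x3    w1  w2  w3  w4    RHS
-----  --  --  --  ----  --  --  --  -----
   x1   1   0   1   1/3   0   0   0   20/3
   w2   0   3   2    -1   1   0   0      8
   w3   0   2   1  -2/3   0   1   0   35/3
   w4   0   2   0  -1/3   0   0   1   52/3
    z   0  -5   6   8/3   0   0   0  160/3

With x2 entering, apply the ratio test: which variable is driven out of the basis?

Column x2 entries and ratios — x1: 0 ≤ 0, skip; w2: 8/3 = 8/3; w3: (35/3)/2 = 35/6; w4: (52/3)/2 = 26/3.
Smallest ratio is 8/3 in the row of w2, so w2 leaves.

w2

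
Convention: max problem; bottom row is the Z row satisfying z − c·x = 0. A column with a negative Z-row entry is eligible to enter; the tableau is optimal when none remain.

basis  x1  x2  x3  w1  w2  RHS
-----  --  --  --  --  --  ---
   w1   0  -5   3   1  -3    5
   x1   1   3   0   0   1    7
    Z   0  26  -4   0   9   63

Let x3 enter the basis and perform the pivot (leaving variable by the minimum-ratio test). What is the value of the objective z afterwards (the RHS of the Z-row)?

209/3

Ratio test on column x3 — row 1: 5/3 = 5/3; row 2: entry 0 ≤ 0. Minimum is 5/3 at row 1 (w1 leaves); pivot element 3.
Pivot on row 1; the Z-row RHS becomes 63 − (-4)·(5/3) = 209/3.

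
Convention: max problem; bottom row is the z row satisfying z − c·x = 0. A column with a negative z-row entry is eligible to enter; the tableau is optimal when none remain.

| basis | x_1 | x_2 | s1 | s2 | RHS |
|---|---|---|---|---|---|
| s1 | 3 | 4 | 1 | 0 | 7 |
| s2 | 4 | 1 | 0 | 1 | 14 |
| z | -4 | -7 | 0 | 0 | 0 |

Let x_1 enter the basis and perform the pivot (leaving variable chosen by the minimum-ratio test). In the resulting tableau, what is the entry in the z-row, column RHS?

28/3

Ratio test on column x_1 — row 1: 7/3 = 7/3; row 2: 14/4 = 7/2. Minimum is 7/3 at row 1 (s1 leaves); pivot element 3.
Divide row 1 by 3; eliminate column x_1 from the other rows.
z-row update in column RHS: 0 − (-4)·(7/3) = 28/3.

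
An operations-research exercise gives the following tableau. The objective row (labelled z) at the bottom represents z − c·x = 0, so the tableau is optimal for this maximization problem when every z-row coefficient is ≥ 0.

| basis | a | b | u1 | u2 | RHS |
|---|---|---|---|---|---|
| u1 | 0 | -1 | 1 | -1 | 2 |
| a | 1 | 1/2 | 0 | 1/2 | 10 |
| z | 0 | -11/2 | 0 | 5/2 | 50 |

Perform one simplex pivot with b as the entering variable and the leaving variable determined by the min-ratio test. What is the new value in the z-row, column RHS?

160

Ratio test on column b — row 1: entry -1 ≤ 0; row 2: 10/(1/2) = 20. Minimum is 20 at row 2 (a leaves); pivot element 1/2.
Divide row 2 by 1/2; eliminate column b from the other rows.
z-row update in column RHS: 50 − (-11/2)·20 = 160.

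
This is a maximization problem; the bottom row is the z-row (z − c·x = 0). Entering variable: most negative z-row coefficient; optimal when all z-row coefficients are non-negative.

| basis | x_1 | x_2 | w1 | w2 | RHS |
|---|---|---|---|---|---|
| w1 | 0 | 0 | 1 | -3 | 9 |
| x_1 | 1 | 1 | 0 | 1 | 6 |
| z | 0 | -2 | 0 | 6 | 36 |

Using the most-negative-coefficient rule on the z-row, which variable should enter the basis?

Negative z-row entries: x_2: -2.
The most negative is -2 in column x_2, so x_2 enters.

x_2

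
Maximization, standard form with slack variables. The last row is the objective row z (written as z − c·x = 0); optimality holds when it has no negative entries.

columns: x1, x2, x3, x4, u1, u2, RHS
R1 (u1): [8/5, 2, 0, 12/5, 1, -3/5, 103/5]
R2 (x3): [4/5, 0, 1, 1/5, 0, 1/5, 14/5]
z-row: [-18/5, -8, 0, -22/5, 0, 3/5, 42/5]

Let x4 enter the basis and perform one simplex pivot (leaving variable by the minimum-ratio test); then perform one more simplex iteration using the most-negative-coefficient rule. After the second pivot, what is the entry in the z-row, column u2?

-9/5

Ratio test on column x4 — row 1: (103/5)/(12/5) = 103/12; row 2: (14/5)/(1/5) = 14. Minimum is 103/12 at row 1 (u1 leaves); pivot element 12/5.
Divide row 1 by 12/5; eliminate column x4 from the other rows.
Second iteration: most negative z-row entry is -13/3 in column x2, so x2 enters.
Ratio test on column x2 — row 1: (103/12)/(5/6) = 103/10; row 2: entry -1/6 ≤ 0. Minimum is 103/10 at row 1 (x4 leaves); pivot element 5/6.
Divide row 1 by 5/6; eliminate column x2 from the other rows.
After both pivots, the entry at the z-row, column u2 is -9/5.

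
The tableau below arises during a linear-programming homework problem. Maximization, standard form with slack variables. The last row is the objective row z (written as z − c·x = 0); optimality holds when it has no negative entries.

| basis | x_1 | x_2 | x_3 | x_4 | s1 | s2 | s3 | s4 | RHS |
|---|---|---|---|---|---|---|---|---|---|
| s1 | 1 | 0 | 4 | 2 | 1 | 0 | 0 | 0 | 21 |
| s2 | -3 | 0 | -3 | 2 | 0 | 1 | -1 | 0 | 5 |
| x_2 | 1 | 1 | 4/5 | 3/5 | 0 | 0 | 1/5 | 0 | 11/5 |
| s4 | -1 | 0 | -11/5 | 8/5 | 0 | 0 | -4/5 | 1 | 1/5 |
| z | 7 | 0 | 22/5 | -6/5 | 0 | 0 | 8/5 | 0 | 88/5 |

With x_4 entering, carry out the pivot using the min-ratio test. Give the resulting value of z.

Ratio test on column x_4 — row 1: 21/2 = 21/2; row 2: 5/2 = 5/2; row 3: (11/5)/(3/5) = 11/3; row 4: (1/5)/(8/5) = 1/8. Minimum is 1/8 at row 4 (s4 leaves); pivot element 8/5.
Pivot on row 4; the z-row RHS becomes 88/5 − (-6/5)·(1/8) = 71/4.

71/4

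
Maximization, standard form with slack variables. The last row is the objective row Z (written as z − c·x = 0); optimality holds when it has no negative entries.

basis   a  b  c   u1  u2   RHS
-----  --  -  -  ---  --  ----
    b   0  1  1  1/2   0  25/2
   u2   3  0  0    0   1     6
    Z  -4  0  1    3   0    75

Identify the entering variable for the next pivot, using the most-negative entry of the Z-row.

a

Negative Z-row entries: a: -4.
The most negative is -4 in column a, so a enters.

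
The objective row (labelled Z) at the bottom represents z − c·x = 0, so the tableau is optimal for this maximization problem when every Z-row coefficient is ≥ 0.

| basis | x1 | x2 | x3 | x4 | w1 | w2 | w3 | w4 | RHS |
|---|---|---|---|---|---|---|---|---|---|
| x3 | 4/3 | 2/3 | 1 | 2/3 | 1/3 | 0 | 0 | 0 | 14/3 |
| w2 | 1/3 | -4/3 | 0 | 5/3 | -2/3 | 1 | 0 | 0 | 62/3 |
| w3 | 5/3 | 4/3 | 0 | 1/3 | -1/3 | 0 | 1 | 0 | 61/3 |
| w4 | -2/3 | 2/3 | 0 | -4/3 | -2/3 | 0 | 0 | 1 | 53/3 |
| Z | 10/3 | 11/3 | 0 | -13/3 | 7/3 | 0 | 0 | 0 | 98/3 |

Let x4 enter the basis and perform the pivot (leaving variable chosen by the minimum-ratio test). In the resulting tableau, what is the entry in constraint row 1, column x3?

3/2

Ratio test on column x4 — row 1: (14/3)/(2/3) = 7; row 2: (62/3)/(5/3) = 62/5; row 3: (61/3)/(1/3) = 61; row 4: entry -4/3 ≤ 0. Minimum is 7 at row 1 (x3 leaves); pivot element 2/3.
Divide row 1 by 2/3; eliminate column x4 from the other rows.
In the new row 1, the x3 entry is the old entry divided by the pivot: 1/(2/3) = 3/2.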